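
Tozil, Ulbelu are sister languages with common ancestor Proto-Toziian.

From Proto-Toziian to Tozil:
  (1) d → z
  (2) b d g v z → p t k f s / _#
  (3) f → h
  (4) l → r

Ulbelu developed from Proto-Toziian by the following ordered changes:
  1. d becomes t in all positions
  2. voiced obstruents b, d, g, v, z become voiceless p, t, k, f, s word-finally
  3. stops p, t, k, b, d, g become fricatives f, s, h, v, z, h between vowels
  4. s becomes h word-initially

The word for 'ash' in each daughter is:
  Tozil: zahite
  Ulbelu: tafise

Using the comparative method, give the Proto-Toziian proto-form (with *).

Position 3: Tozil has h, Ulbelu has f. Taking the neighbouring segments as reconstructed: Tozil h could go back to *f or *h; Ulbelu f could go back to *p or *f — the one source consistent with every daughter is *f.
Position 1: Tozil has z, Ulbelu has t. Taking the neighbouring segments as reconstructed: Tozil z could go back to *d or *z; Ulbelu t could go back to *t or *d — the one source consistent with every daughter is *d.
This points to *dafite. Verify forward in each daughter:
Tozil: start from *dafite.
  rule 1 (unconditioned shift): dafite → zafite
  rule 2: no change — zafite
  rule 3 (unconditioned shift): zafite → zahite
  rule 4: no change — zahite
  ⇒ Tozil zahite
Ulbelu: *dafite
  dafite → tafite   [unconditioned shift]
  tafite (rule 2 does not apply)
  tafite → tafise   [intervocalic lenition]
  tafise (rule 4 does not apply)
  giving Ulbelu tafise.
Only *dafite yields all of Tozil zahite, Ulbelu tafise.

*dafite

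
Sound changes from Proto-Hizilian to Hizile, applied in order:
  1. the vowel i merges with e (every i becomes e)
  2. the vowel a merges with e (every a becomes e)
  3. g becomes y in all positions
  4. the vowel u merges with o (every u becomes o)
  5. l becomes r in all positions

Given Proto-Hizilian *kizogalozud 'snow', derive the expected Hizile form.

kezoyerozod

Hizile: *kizogalozud > kezogalozud > kezogelozud > kezoyelozud > kezoyelozod > kezoyerozod  (by vowel merger, vowel merger, unconditioned shift, vowel merger, unconditioned shift)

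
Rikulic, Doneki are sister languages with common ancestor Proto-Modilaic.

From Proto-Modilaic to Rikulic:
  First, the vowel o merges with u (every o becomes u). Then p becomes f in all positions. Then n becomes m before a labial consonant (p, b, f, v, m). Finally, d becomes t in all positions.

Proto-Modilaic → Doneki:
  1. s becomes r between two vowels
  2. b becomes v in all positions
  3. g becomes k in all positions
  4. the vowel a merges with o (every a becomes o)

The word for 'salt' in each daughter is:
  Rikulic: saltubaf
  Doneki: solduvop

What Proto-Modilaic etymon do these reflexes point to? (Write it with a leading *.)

Position 6: Rikulic has b, Doneki has v. Rikulic preserves b here (none of its changes turn any other segment into b), so the proto-segment is *b.
Position 7: Rikulic has a, Doneki has o. Rikulic preserves a here (none of its changes turn any other segment into a), so the proto-segment is *a.
Continuing position by position gives *saldubap; check it forward:
Rikulic: start from *saldubap.
  rule 1: no change — saldubap
  rule 2 (unconditioned shift): saldubap → saldubaf
  rule 3: no change — saldubaf
  rule 4 (unconditioned shift): saldubaf → saltubaf
  ⇒ Rikulic saltubaf
Doneki: *saldubap
  saldubap (rule 1 does not apply)
  saldubap → salduvap   [unconditioned shift]
  salduvap (rule 3 does not apply)
  salduvap → solduvop   [vowel merger]
  giving Doneki solduvop.
No other proto-form is consistent with every reflex, so the reconstruction is *saldubap.

*saldubap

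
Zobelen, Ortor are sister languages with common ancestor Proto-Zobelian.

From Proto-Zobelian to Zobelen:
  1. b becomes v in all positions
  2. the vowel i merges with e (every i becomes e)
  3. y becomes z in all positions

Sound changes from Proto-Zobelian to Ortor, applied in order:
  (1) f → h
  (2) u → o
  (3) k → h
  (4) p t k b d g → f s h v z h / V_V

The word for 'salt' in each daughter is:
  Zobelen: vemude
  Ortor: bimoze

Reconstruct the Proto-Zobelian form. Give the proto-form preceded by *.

Position 1: Zobelen has v, Ortor has b. Ortor preserves b here (none of its changes turn any other segment into b), so the proto-segment is *b.
Position 4: Zobelen has u, Ortor has o. Zobelen preserves u here (none of its changes turn any other segment into u), so the proto-segment is *u.
This points to *bimude. Verify forward in each daughter:
Zobelen: *bimude
  bimude → vimude   [unconditioned shift]
  vimude → vemude   [vowel merger]
  vemude (rule 3 does not apply)
  giving Zobelen vemude.
Ortor: *bimude > bimode > bimoze  (by vowel merger, intervocalic lenition)
*bimude is the unique common source.

*bimude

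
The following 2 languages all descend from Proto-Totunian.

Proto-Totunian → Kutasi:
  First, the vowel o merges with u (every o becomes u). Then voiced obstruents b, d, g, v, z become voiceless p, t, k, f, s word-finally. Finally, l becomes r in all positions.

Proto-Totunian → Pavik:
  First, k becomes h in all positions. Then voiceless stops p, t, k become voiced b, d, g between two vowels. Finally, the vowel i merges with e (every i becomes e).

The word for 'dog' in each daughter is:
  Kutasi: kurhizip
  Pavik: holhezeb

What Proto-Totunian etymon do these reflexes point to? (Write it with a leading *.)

Position 8: Kutasi has p, Pavik has b. Taking the neighbouring segments as reconstructed: Kutasi p could go back to *p or *b; Pavik b can only go back to *b — the one source consistent with every daughter is *b.
Position 7: Kutasi has i, Pavik has e. Kutasi preserves i here (none of its changes turn any other segment into i), so the proto-segment is *i.
Position 3: Kutasi has r, Pavik has l. Pavik preserves l here (none of its changes turn any other segment into l), so the proto-segment is *l.
This points to *kolhizib. Verify forward in each daughter:
Kutasi: *kolhizib > kulhizib > kulhizip > kurhizip  (by vowel merger, final devoicing, unconditioned shift)
Pavik: start from *kolhizib.
  rule 1 (unconditioned shift): kolhizib → holhizib
  rule 2: no change — holhizib
  rule 3 (vowel merger): holhizib → holhezeb
  ⇒ Pavik holhezeb
*kolhizib is the unique common source.

*kolhizib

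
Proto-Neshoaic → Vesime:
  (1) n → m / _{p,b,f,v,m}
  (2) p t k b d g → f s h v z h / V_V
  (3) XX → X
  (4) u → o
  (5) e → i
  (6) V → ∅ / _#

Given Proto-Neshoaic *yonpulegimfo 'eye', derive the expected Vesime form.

yompolihimf

Vesime: start from *yonpulegimfo.
  rule 1 (nasal place assimilation): yonpulegimfo → yompulegimfo
  rule 2 (intervocalic lenition): yompulegimfo → yompulehimfo
  rule 3: no change — yompulehimfo
  rule 4 (vowel merger): yompulehimfo → yompolehimfo
  rule 5 (vowel merger): yompolehimfo → yompolihimfo
  rule 6 (apocope): yompolihimfo → yompolihimf
  ⇒ Vesime yompolihimf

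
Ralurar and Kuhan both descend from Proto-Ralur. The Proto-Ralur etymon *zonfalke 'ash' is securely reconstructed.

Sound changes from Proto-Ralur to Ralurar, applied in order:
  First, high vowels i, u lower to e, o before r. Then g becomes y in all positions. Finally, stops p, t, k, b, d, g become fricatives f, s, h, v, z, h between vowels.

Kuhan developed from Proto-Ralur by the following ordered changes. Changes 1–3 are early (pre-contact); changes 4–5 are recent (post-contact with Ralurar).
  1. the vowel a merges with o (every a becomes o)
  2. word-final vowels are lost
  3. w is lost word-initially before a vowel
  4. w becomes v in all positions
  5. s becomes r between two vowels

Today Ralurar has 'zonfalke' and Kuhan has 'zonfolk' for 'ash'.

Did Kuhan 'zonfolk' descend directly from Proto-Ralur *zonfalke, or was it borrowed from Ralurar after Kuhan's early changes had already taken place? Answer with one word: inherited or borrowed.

If inherited, *zonfalke would pass through all of Kuhan's changes:
Kuhan: start from *zonfalke.
  rule 1 (vowel merger): zonfalke → zonfolke
  rule 2 (apocope): zonfolke → zonfolk
  rule 3: no change — zonfolk
  rule 4: no change — zonfolk
  rule 5: no change — zonfolk
  ⇒ Kuhan zonfolk
If borrowed from Ralurar 'zonfalke' after the early changes, it would undergo only the recent ones:
  rule 4 (unconditioned shift): no change (zonfalke)
  rule 5 (rhotacism): no change (zonfalke)
  ⇒ as a loan: zonfalke
Kuhan 'zonfolk' matches the inherited outcome exactly, so it is an inherited cognate, not a loan.

inherited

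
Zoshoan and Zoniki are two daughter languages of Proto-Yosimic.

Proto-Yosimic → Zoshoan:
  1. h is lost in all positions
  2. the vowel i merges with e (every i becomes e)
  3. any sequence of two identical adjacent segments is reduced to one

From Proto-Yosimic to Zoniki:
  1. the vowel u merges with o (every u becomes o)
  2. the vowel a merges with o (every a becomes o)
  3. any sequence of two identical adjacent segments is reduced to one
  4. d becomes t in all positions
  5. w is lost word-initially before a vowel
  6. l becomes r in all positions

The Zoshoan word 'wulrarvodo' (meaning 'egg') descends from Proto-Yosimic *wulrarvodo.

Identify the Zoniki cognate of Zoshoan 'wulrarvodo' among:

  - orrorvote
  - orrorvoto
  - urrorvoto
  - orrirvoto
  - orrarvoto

orrorvoto

Zoniki: start from *wulrarvodo.
  rule 1 (vowel merger): wulrarvodo → wolrarvodo
  rule 2 (vowel merger): wolrarvodo → wolrorvodo
  rule 3: no change — wolrorvodo
  rule 4 (unconditioned shift): wolrorvodo → wolrorvoto
  rule 5 (glide loss): wolrorvoto → olrorvoto
  rule 6 (unconditioned shift): olrorvoto → orrorvoto
  ⇒ Zoniki orrorvoto
Only 'orrorvoto' matches the regular Zoniki development of *wulrarvodo.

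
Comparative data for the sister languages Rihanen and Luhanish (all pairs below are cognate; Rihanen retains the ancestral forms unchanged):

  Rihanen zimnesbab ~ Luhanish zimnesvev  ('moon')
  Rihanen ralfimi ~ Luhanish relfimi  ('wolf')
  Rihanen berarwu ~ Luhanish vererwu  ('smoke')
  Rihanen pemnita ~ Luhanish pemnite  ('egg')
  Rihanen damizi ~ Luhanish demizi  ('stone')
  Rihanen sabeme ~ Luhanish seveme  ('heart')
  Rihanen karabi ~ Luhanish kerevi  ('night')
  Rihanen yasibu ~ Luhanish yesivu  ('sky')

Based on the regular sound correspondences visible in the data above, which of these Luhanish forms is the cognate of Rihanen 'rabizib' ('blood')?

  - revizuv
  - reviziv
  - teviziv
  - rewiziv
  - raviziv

zimnesbab ~ zimnesvev, sabeme ~ seveme — Rihanen a corresponds to Luhanish e after a consonant, before a labial obstruent.
karabi ~ kerevi — Rihanen b corresponds to Luhanish v between vowels (before a front vowel).
zimnesbab ~ zimnesvev — Rihanen b corresponds to Luhanish v word-finally.
Applying these to Rihanen 'rabizib':
  rabizib → rebizib   (a→e after a consonant, before a labial obstruent)
  rebizib → revizib   (b→v between vowels (before a front vowel))
  revizib → reviziv   (b→v word-finally)
So the Luhanish cognate is 'reviziv'.

reviziv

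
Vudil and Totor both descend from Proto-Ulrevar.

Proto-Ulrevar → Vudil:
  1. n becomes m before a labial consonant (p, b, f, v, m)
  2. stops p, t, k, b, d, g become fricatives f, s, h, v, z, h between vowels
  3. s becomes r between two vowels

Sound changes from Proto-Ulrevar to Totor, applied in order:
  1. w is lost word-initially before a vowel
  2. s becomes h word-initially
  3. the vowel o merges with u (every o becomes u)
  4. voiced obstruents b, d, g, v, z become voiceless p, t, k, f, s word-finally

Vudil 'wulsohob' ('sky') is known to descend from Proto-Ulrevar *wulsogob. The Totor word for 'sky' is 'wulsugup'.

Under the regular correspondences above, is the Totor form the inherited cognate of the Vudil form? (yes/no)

no

Derive the expected Totor reflex of *wulsogob:
Totor: *wulsogob > ulsogob > ulsugub > ulsugup  (by glide loss, vowel merger, final devoicing)
The regular Totor reflex would be 'ulsugup', but the attested form is 'wulsugup'. The correspondence is irregular, so they are not cognates (the Totor form has a different source).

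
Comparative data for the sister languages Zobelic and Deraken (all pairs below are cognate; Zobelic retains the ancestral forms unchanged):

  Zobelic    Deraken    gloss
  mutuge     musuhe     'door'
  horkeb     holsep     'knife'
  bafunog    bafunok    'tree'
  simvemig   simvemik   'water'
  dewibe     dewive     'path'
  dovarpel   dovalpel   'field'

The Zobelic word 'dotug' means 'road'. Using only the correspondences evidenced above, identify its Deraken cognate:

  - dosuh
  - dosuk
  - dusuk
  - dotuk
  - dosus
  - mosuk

mutuge ~ musuhe — Zobelic t corresponds to Deraken s between vowels (before a back vowel).
bafunog ~ bafunok, simvemig ~ simvemik — Zobelic g corresponds to Deraken k word-finally.
Applying these to Zobelic 'dotug':
  dotug → dosug   (t→s between vowels (before a back vowel))
  dosug → dosuk   (g→k word-finally)
So the Deraken cognate is 'dosuk'.

dosuk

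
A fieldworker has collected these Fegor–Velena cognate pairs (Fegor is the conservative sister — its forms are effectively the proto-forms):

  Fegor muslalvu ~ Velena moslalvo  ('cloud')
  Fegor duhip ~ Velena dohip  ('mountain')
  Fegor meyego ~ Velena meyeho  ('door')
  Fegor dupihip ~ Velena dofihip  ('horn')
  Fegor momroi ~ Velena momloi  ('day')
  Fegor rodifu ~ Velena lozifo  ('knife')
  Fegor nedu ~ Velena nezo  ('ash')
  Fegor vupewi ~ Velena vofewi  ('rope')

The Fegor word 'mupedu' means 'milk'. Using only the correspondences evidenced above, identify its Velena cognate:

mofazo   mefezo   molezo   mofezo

mofezo

dupihip ~ dofihip, vupewi ~ vofewi — Fegor u corresponds to Velena o after a consonant, before a labial obstruent.
vupewi ~ vofewi — Fegor p corresponds to Velena f between vowels (before a front vowel).
nedu ~ nezo — Fegor d corresponds to Velena z between vowels (before a back vowel).
muslalvu ~ moslalvo, rodifu ~ lozifo — Fegor u corresponds to Velena o word-finally.
Applying these to Fegor 'mupedu':
  mupedu → mopedu   (u→o after a consonant, before a labial obstruent)
  mopedu → mofedu   (p→f between vowels (before a front vowel))
  mofedu → mofezu   (d→z between vowels (before a back vowel))
  mofezu → mofezo   (u→o word-finally)
So the Velena cognate is 'mofezo'.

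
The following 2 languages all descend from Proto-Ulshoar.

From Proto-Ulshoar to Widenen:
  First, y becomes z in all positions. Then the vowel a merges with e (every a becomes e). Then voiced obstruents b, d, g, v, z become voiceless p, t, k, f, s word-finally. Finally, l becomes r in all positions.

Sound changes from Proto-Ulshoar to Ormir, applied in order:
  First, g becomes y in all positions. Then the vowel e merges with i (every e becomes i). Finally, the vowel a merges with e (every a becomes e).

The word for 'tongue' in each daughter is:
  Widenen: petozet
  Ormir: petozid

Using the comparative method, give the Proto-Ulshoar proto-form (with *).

Position 6: Widenen has e, Ormir has i. Taking the neighbouring segments as reconstructed: Widenen e could go back to *a or *e; Ormir i could go back to *e or *i — the one source consistent with every daughter is *e.
Position 7: Widenen has t, Ormir has d. Ormir preserves d here (none of its changes turn any other segment into d), so the proto-segment is *d.
Position 2: Widenen has e, Ormir has e. In Ormir, e can only continue *a, so the proto-segment is *a.
The remaining positions agree across the daughters. Check the candidate against every language:
Widenen: *patozed
  patozed (rule 1 does not apply)
  patozed → petozed   [vowel merger]
  petozed → petozet   [final devoicing]
  petozet (rule 4 does not apply)
  giving Widenen petozet.
Ormir: *patozed > patozid > petozid  (by vowel merger, vowel merger)
*patozed is the unique common source.

*patozed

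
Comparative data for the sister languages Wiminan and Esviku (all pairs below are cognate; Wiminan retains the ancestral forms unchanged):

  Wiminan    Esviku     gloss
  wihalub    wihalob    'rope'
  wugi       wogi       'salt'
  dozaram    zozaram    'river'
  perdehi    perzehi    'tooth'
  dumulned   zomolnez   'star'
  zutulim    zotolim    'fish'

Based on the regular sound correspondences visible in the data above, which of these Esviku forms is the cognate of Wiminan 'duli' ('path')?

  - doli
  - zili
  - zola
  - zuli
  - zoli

dumulned ~ zomolnez — Wiminan d corresponds to Esviku z word-initially before a back vowel.
wugi ~ wogi, dumulned ~ zomolnez — Wiminan u corresponds to Esviku o after a consonant, before a consonant other than r, m, n, p, b, f, v.
Applying these to Wiminan 'duli':
  duli → zuli   (d→z word-initially before a back vowel)
  zuli → zoli   (u→o after a consonant, before a consonant other than r, m, n, p, b, f, v)
So the Esviku cognate is 'zoli'.

zoli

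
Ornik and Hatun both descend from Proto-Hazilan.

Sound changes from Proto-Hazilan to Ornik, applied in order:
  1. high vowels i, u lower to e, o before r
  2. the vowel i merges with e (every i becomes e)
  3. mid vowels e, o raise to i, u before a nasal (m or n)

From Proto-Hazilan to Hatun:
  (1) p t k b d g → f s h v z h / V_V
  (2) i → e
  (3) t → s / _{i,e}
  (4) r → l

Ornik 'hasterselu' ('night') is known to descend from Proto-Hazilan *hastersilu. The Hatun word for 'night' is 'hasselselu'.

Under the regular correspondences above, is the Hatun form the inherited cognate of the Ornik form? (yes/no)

Derive the expected Hatun reflex of *hastersilu:
Hatun: start from *hastersilu.
  rule 1: no change — hastersilu
  rule 2 (vowel merger): hastersilu → hasterselu
  rule 3 (palatalisation): hasterselu → hasserselu
  rule 4 (unconditioned shift): hasserselu → hasselselu
  ⇒ Hatun hasselselu
Hatun 'hasselselu' matches the regular reflex exactly, so the pair is cognate.

yes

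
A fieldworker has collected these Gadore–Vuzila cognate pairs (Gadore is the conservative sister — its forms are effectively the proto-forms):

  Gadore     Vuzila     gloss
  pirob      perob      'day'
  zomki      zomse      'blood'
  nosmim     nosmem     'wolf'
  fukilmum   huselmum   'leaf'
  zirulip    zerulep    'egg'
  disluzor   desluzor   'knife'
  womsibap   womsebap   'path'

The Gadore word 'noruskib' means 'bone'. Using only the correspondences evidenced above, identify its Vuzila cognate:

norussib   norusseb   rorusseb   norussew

norusseb

zomki ~ zomse — Gadore k corresponds to Vuzila s after a consonant, before a front vowel.
womsibap ~ womsebap — Gadore i corresponds to Vuzila e after a consonant, before a labial obstruent.
Applying these to Gadore 'noruskib':
  noruskib → norussib   (k→s after a consonant, before a front vowel)
  norussib → norusseb   (i→e after a consonant, before a labial obstruent)
So the Vuzila cognate is 'norusseb'.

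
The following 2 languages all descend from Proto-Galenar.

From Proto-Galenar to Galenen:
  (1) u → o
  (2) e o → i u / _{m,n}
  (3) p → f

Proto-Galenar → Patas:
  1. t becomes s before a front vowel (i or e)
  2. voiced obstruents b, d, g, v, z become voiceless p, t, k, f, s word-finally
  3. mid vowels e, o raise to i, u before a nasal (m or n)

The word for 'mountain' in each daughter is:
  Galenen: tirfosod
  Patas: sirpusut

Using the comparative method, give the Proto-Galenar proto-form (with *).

*tirpusud

Position 7: Galenen has o, Patas has u. Taking the neighbouring segments as reconstructed: Galenen o could go back to *o or *u; Patas u can only go back to *u — the one source consistent with every daughter is *u.
Position 1: Galenen has t, Patas has s. Galenen preserves t here (none of its changes turn any other segment into t), so the proto-segment is *t.
Continuing position by position gives *tirpusud; check it forward:
Galenen: start from *tirpusud.
  rule 1 (vowel merger): tirpusud → tirposod
  rule 2: no change — tirposod
  rule 3 (unconditioned shift): tirposod → tirfosod
  ⇒ Galenen tirfosod
Patas: *tirpusud > sirpusud > sirpusut  (by palatalisation, final devoicing)
Only *tirpusud yields all of Galenen tirfosod, Patas sirpusut.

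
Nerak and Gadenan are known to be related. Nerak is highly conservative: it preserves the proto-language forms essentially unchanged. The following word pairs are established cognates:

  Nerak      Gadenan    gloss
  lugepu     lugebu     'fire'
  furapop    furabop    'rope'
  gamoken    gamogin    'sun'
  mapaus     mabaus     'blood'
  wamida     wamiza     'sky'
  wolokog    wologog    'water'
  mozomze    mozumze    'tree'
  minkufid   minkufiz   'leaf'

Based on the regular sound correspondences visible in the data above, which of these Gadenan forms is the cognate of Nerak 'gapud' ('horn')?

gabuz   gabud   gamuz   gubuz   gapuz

gabuz

lugepu ~ lugebu — Nerak p corresponds to Gadenan b between vowels (before a back vowel).
minkufid ~ minkufiz — Nerak d corresponds to Gadenan z word-finally.
Applying these to Nerak 'gapud':
  gapud → gabud   (p→b between vowels (before a back vowel))
  gabud → gabuz   (d→z word-finally)
So the Gadenan cognate is 'gabuz'.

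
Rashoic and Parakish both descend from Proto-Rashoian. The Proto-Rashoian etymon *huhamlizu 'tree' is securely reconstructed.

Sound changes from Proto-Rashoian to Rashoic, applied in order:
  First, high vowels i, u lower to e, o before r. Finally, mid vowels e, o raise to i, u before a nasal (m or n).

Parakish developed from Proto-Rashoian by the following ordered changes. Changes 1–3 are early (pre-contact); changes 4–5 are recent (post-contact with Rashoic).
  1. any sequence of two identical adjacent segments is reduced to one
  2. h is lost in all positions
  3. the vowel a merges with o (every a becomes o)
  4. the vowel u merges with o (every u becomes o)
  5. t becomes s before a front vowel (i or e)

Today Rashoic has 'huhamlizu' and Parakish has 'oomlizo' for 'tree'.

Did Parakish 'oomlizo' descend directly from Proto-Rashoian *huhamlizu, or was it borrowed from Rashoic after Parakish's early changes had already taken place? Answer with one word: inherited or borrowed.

inherited

If inherited, *huhamlizu would pass through all of Parakish's changes:
Parakish: *huhamlizu > uamlizu > uomlizu > oomlizo  (by h-loss, vowel merger, vowel merger)
If borrowed from Rashoic 'huhamlizu' after the early changes, it would undergo only the recent ones:
  rule 4 (vowel merger): huhamlizu → hohamlizo
  rule 5 (palatalisation): no change (hohamlizo)
  ⇒ as a loan: hohamlizo
Parakish 'oomlizo' matches the inherited outcome exactly, so it is an inherited cognate, not a loan.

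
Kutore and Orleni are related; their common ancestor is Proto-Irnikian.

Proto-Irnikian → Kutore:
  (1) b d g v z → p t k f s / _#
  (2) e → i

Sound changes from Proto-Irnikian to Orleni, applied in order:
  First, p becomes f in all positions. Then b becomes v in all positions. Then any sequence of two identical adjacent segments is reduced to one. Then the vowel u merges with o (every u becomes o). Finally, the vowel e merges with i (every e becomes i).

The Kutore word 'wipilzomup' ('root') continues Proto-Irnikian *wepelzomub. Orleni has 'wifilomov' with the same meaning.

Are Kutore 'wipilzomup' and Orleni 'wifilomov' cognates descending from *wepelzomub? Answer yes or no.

no

Derive the expected Orleni reflex of *wepelzomub:
Orleni: *wepelzomub > wefelzomub > wefelzomuv > wefelzomov > wifilzomov  (by unconditioned shift, unconditioned shift, vowel merger, vowel merger)
The regular Orleni reflex would be 'wifilzomov', but the attested form is 'wifilomov'. The correspondence is irregular, so they are not cognates (the Orleni form has a different source).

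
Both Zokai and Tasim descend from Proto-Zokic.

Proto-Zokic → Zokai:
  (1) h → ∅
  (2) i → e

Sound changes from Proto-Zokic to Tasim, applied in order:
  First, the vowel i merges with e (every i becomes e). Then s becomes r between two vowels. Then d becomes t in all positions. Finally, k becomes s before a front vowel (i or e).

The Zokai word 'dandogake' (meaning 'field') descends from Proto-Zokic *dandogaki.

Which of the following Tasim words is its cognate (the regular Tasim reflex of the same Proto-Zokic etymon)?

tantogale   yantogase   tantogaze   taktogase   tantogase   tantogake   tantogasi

tantogase

Tasim: *dandogaki > dandogake > tantogake > tantogase  (by vowel merger, unconditioned shift, palatalisation)
Only 'tantogase' matches the regular Tasim development of *dandogaki.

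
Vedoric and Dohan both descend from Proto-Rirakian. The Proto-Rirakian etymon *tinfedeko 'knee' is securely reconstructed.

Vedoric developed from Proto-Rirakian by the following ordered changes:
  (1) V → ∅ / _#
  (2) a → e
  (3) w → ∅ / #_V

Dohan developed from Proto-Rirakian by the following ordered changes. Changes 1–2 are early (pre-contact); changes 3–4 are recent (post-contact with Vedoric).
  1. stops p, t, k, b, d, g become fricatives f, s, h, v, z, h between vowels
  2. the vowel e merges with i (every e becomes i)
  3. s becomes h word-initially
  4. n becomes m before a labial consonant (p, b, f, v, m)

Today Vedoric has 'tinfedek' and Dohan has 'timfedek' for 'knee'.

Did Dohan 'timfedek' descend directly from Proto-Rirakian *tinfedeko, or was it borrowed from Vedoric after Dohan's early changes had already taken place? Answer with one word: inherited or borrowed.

borrowed

If inherited, *tinfedeko would pass through all of Dohan's changes:
Dohan: *tinfedeko
  tinfedeko → tinfezeho   [intervocalic lenition]
  tinfezeho → tinfiziho   [vowel merger]
  tinfiziho (rule 3 does not apply)
  tinfiziho → timfiziho   [nasal place assimilation]
  giving Dohan timfiziho.
If borrowed from Vedoric 'tinfedek' after the early changes, it would undergo only the recent ones:
  rule 3 (debuccalisation): no change (tinfedek)
  rule 4 (nasal place assimilation): tinfedek → timfedek
  ⇒ as a loan: timfedek
Dohan 'timfedek' matches the loan outcome 'timfedek', not the inherited 'timfiziho' — it skipped the early Dohan changes, so it was borrowed from Vedoric.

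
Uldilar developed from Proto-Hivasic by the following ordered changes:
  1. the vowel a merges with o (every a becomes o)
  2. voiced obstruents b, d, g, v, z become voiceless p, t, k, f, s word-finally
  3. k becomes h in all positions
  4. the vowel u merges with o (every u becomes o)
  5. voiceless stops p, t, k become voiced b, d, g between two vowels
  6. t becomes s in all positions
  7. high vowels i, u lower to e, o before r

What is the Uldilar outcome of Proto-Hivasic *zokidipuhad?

Uldilar: *zokidipuhad
  zokidipuhad → zokidipuhod   [vowel merger]
  zokidipuhod → zokidipuhot   [final devoicing]
  zokidipuhot → zohidipuhot   [unconditioned shift]
  zohidipuhot → zohidipohot   [vowel merger]
  zohidipohot → zohidibohot   [intervocalic voicing]
  zohidibohot → zohidibohos   [unconditioned shift]
  zohidibohos (rule 7 does not apply)
  giving Uldilar zohidibohos.

zohidibohos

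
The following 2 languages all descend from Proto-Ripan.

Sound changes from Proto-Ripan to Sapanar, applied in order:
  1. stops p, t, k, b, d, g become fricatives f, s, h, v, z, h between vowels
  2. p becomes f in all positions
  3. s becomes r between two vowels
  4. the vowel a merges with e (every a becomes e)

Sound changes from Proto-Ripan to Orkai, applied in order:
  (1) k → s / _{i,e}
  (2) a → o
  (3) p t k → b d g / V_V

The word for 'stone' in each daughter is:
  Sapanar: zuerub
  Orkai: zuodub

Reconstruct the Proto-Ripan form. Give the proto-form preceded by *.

*zuatub

Position 4: Sapanar has r, Orkai has d. Taking the neighbouring segments as reconstructed: Sapanar r could go back to *t or *s or *r; Orkai d could go back to *t or *d — the one source consistent with every daughter is *t.
Position 3: Sapanar has e, Orkai has o. Taking the neighbouring segments as reconstructed: Sapanar e could go back to *a or *e; Orkai o could go back to *a or *o — the one source consistent with every daughter is *a.
Continuing position by position gives *zuatub; check it forward:
Sapanar: *zuatub
  zuatub → zuasub   [intervocalic lenition]
  zuasub (rule 2 does not apply)
  zuasub → zuarub   [rhotacism]
  zuarub → zuerub   [vowel merger]
  giving Sapanar zuerub.
Orkai: start from *zuatub.
  rule 1: no change — zuatub
  rule 2 (vowel merger): zuatub → zuotub
  rule 3 (intervocalic voicing): zuotub → zuodub
  ⇒ Orkai zuodub
No other proto-form is consistent with every reflex, so the reconstruction is *zuatub.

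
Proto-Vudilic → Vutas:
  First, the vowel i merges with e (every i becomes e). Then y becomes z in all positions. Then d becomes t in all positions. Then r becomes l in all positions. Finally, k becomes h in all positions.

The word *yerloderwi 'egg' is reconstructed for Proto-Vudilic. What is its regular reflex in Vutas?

zellotelwe

Vutas: *yerloderwi
  yerloderwi → yerloderwe   [vowel merger]
  yerloderwe → zerloderwe   [unconditioned shift]
  zerloderwe → zerloterwe   [unconditioned shift]
  zerloterwe → zellotelwe   [unconditioned shift]
  zellotelwe (rule 5 does not apply)
  giving Vutas zellotelwe.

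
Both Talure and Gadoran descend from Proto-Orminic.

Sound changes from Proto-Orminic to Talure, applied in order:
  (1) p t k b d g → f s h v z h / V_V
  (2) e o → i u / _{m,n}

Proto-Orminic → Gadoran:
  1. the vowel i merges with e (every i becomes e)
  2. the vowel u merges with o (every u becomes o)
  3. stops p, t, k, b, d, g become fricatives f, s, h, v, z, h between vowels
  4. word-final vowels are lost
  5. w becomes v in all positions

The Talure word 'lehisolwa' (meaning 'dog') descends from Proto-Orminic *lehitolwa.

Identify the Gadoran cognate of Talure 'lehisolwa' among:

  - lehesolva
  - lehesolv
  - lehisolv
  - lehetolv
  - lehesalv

Gadoran: *lehitolwa > lehetolwa > lehesolwa > lehesolw > lehesolv  (by vowel merger, intervocalic lenition, apocope, unconditioned shift)
The other candidates each miss or misapply at least one Gadoran change.

lehesolv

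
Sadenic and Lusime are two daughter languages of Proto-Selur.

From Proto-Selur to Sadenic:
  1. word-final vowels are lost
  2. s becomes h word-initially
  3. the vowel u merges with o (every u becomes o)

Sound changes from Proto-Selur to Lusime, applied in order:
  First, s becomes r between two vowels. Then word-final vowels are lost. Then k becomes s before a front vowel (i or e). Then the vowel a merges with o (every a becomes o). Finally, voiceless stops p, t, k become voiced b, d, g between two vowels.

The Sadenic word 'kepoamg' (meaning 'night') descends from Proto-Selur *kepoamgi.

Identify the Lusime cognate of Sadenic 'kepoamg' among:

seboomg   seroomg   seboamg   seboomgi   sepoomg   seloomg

Lusime: *kepoamgi > kepoamg > sepoamg > sepoomg > seboomg  (by apocope, palatalisation, vowel merger, intervocalic voicing)

seboomg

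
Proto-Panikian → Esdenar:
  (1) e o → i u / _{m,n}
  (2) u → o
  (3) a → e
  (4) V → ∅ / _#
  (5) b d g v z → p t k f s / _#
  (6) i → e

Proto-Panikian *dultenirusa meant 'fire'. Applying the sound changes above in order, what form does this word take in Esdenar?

Esdenar: start from *dultenirusa.
  rule 1 (pre-nasal raising): dultenirusa → dultinirusa
  rule 2 (vowel merger): dultinirusa → doltinirosa
  rule 3 (vowel merger): doltinirosa → doltinirose
  rule 4 (apocope): doltinirose → doltiniros
  rule 5: no change — doltiniros
  rule 6 (vowel merger): doltiniros → dolteneros
  ⇒ Esdenar dolteneros

dolteneros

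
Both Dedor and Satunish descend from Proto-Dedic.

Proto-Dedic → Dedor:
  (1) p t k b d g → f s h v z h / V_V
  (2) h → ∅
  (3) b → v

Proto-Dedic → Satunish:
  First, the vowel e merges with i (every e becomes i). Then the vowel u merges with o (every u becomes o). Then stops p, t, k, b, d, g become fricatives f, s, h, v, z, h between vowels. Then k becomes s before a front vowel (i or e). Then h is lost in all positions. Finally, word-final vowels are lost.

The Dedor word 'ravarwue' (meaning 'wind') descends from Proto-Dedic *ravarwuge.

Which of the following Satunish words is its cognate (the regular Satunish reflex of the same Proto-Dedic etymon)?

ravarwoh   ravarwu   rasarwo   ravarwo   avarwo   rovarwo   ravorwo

Satunish: *ravarwuge > ravarwugi > ravarwogi > ravarwohi > ravarwoi > ravarwo  (by vowel merger, vowel merger, intervocalic lenition, h-loss, apocope)

ravarwo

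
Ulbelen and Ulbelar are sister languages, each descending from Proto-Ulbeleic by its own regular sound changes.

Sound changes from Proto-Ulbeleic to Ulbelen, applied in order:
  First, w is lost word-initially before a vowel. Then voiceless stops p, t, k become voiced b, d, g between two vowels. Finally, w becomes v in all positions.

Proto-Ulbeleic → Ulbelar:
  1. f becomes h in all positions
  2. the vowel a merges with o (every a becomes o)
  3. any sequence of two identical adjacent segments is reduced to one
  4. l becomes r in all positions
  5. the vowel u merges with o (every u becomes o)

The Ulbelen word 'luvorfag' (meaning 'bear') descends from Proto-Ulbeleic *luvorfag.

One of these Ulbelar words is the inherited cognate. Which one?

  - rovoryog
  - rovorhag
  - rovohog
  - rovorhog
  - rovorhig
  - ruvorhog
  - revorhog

rovorhog

Ulbelar: *luvorfag > luvorhag > luvorhog > ruvorhog > rovorhog  (by unconditioned shift, vowel merger, unconditioned shift, vowel merger)
Among the options, 'rovorhog' alone shows every Ulbelar change applied in order.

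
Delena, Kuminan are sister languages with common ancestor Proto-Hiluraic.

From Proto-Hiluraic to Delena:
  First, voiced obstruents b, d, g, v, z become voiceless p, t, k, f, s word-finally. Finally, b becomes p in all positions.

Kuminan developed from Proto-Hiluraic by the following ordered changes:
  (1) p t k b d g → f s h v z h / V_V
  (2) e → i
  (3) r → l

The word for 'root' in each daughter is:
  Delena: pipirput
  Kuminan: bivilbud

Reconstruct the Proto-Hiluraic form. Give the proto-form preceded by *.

Position 6: Delena has p, Kuminan has b. Kuminan preserves b here (none of its changes turn any other segment into b), so the proto-segment is *b.
Position 8: Delena has t, Kuminan has d. Kuminan preserves d here (none of its changes turn any other segment into d), so the proto-segment is *d.
Position 5: Delena has r, Kuminan has l. Delena preserves r here (none of its changes turn any other segment into r), so the proto-segment is *r.
This points to *bibirbud. Verify forward in each daughter:
Delena: *bibirbud
  bibirbud → bibirbut   [final devoicing]
  bibirbut → pipirput   [unconditioned shift]
  giving Delena pipirput.
Kuminan: *bibirbud > bivirbud > bivilbud  (by intervocalic lenition, unconditioned shift)
Only *bibirbud yields all of Delena pipirput, Kuminan bivilbud.

*bibirbud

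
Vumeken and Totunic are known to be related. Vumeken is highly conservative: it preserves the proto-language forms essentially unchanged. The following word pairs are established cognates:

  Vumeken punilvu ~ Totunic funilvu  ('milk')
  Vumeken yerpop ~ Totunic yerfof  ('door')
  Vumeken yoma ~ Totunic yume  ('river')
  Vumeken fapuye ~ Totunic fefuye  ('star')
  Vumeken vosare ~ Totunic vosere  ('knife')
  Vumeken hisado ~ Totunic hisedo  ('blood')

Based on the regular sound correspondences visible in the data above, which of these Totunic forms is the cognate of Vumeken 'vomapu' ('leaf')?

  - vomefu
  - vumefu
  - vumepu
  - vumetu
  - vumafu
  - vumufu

yoma ~ yume — Vumeken o corresponds to Totunic u after a consonant, before a nasal.
fapuye ~ fefuye — Vumeken a corresponds to Totunic e after a consonant, before a labial obstruent.
fapuye ~ fefuye — Vumeken p corresponds to Totunic f between vowels (before a back vowel).
Applying these to Vumeken 'vomapu':
  vomapu → vumapu   (o→u after a consonant, before a nasal)
  vumapu → vumepu   (a→e after a consonant, before a labial obstruent)
  vumepu → vumefu   (p→f between vowels (before a back vowel))
So the Totunic cognate is 'vumefu'.

vumefu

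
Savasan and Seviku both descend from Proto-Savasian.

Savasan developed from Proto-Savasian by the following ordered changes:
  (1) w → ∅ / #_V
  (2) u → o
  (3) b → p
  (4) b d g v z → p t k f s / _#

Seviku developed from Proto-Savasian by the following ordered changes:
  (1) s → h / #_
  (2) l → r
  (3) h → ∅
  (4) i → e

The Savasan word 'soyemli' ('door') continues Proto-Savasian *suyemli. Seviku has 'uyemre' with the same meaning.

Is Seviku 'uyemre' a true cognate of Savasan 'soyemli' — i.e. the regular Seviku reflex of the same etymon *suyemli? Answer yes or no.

yes

Derive the expected Seviku reflex of *suyemli:
Seviku: *suyemli > huyemli > huyemri > uyemri > uyemre  (by debuccalisation, unconditioned shift, h-loss, vowel merger)
Seviku 'uyemre' matches the regular reflex exactly, so the pair is cognate.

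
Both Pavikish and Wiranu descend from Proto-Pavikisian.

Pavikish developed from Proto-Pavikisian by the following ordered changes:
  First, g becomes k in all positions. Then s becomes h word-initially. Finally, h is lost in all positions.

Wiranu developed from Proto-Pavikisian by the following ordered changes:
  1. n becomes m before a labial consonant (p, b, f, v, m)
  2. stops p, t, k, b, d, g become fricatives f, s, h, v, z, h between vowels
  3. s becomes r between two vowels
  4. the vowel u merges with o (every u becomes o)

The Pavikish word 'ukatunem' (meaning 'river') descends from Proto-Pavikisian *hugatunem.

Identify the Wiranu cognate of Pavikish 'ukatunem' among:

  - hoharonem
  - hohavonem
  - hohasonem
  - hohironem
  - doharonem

Wiranu: *hugatunem > huhasunem > huharunem > hoharonem  (by intervocalic lenition, rhotacism, vowel merger)
Only 'hoharonem' matches the regular Wiranu development of *hugatunem.

hoharonem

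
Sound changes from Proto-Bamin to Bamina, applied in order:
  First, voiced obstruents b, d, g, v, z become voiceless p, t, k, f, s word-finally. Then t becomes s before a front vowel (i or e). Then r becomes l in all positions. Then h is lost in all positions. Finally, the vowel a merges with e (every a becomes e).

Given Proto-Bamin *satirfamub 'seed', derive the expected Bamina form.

sesilfemup

Bamina: *satirfamub
  satirfamub → satirfamup   [final devoicing]
  satirfamup → sasirfamup   [palatalisation]
  sasirfamup → sasilfamup   [unconditioned shift]
  sasilfamup (rule 4 does not apply)
  sasilfamup → sesilfemup   [vowel merger]
  giving Bamina sesilfemup.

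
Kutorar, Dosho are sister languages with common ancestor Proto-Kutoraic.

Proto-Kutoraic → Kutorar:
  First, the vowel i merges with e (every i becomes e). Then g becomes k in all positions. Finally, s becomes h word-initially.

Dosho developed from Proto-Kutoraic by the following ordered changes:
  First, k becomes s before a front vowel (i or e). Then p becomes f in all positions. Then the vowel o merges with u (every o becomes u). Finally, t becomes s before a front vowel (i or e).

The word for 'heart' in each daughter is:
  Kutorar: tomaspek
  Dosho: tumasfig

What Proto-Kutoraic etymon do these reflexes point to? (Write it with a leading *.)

*tomaspig

Position 8: Kutorar has k, Dosho has g. Dosho preserves g here (none of its changes turn any other segment into g), so the proto-segment is *g.
Position 2: Kutorar has o, Dosho has u. Kutorar preserves o here (none of its changes turn any other segment into o), so the proto-segment is *o.
Position 6: Kutorar has p, Dosho has f. Kutorar preserves p here (none of its changes turn any other segment into p), so the proto-segment is *p.
Verify the candidate proto-form against each daughter:
Kutorar: start from *tomaspig.
  rule 1 (vowel merger): tomaspig → tomaspeg
  rule 2 (unconditioned shift): tomaspeg → tomaspek
  rule 3: no change — tomaspek
  ⇒ Kutorar tomaspek
Dosho: *tomaspig
  tomaspig (rule 1 does not apply)
  tomaspig → tomasfig   [unconditioned shift]
  tomasfig → tumasfig   [vowel merger]
  tumasfig (rule 4 does not apply)
  giving Dosho tumasfig.
No other proto-form is consistent with every reflex, so the reconstruction is *tomaspig.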